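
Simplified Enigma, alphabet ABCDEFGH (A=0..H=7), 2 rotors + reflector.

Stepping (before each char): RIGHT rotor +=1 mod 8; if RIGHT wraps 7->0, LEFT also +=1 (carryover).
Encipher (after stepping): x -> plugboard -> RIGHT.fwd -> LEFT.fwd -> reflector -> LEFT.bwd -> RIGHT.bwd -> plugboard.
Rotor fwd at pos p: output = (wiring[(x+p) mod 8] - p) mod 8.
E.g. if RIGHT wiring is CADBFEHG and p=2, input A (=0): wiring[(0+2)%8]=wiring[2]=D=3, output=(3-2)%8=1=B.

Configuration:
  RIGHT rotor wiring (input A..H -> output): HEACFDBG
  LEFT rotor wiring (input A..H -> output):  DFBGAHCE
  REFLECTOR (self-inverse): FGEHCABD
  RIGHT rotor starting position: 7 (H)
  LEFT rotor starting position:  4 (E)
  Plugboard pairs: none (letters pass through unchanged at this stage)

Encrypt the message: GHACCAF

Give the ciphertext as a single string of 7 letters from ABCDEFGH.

Char 1 ('G'): step: R->0, L->5 (L advanced); G->plug->G->R->B->L->F->refl->A->L'->E->R'->B->plug->B
Char 2 ('H'): step: R->1, L=5; H->plug->H->R->G->L->B->refl->G->L'->D->R'->A->plug->A
Char 3 ('A'): step: R->2, L=5; A->plug->A->R->G->L->B->refl->G->L'->D->R'->C->plug->C
Char 4 ('C'): step: R->3, L=5; C->plug->C->R->A->L->C->refl->E->L'->F->R'->H->plug->H
Char 5 ('C'): step: R->4, L=5; C->plug->C->R->F->L->E->refl->C->L'->A->R'->F->plug->F
Char 6 ('A'): step: R->5, L=5; A->plug->A->R->G->L->B->refl->G->L'->D->R'->F->plug->F
Char 7 ('F'): step: R->6, L=5; F->plug->F->R->E->L->A->refl->F->L'->B->R'->C->plug->C

Answer: BACHFFC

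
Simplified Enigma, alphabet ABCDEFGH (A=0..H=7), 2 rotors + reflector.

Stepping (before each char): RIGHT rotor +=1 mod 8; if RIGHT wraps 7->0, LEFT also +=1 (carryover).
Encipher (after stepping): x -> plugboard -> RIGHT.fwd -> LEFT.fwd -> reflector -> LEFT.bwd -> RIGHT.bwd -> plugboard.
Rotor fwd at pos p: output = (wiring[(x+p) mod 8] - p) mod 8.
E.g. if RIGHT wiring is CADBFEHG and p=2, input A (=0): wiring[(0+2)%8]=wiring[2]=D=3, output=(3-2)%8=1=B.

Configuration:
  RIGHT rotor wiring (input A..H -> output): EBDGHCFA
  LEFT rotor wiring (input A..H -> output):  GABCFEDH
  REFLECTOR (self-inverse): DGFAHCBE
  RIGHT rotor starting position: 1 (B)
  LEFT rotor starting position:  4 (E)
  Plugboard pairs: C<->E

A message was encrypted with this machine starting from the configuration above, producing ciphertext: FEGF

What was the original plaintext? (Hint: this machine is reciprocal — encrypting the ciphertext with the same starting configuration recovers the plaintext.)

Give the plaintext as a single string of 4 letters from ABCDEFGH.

Answer: BHCC

Derivation:
Char 1 ('F'): step: R->2, L=4; F->plug->F->R->G->L->F->refl->C->L'->E->R'->B->plug->B
Char 2 ('E'): step: R->3, L=4; E->plug->C->R->H->L->G->refl->B->L'->A->R'->H->plug->H
Char 3 ('G'): step: R->4, L=4; G->plug->G->R->H->L->G->refl->B->L'->A->R'->E->plug->C
Char 4 ('F'): step: R->5, L=4; F->plug->F->R->G->L->F->refl->C->L'->E->R'->E->plug->C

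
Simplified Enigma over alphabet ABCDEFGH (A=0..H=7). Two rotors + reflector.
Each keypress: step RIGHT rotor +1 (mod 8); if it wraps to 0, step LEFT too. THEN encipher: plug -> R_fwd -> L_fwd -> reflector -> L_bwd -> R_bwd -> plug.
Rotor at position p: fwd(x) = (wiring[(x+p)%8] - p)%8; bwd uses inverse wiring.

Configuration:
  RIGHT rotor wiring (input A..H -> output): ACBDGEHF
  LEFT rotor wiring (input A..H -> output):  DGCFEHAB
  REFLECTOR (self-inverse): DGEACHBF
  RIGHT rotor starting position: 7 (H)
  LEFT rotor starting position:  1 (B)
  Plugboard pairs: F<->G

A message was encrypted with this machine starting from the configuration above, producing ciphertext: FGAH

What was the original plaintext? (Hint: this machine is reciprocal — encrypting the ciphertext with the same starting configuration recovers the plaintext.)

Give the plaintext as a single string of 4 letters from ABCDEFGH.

Char 1 ('F'): step: R->0, L->2 (L advanced); F->plug->G->R->H->L->E->refl->C->L'->C->R'->B->plug->B
Char 2 ('G'): step: R->1, L=2; G->plug->F->R->G->L->B->refl->G->L'->E->R'->G->plug->F
Char 3 ('A'): step: R->2, L=2; A->plug->A->R->H->L->E->refl->C->L'->C->R'->D->plug->D
Char 4 ('H'): step: R->3, L=2; H->plug->H->R->G->L->B->refl->G->L'->E->R'->D->plug->D

Answer: BFDD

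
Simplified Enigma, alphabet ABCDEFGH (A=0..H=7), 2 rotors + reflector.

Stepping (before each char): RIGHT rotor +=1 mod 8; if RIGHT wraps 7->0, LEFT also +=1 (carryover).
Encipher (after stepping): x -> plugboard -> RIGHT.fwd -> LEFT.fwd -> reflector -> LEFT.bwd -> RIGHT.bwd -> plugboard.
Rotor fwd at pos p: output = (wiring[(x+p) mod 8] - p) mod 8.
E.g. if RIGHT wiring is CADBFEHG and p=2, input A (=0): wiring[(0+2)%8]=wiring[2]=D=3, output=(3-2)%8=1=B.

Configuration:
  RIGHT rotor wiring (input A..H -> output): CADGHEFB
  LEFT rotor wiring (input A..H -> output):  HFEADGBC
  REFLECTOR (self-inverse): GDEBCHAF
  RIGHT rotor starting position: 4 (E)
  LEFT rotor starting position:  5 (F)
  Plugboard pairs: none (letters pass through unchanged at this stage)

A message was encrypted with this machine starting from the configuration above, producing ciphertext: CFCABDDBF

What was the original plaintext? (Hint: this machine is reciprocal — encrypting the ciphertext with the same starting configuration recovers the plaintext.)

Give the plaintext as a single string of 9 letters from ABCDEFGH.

Char 1 ('C'): step: R->5, L=5; C->plug->C->R->E->L->A->refl->G->L'->H->R'->A->plug->A
Char 2 ('F'): step: R->6, L=5; F->plug->F->R->A->L->B->refl->D->L'->G->R'->H->plug->H
Char 3 ('C'): step: R->7, L=5; C->plug->C->R->B->L->E->refl->C->L'->D->R'->B->plug->B
Char 4 ('A'): step: R->0, L->6 (L advanced); A->plug->A->R->C->L->B->refl->D->L'->A->R'->B->plug->B
Char 5 ('B'): step: R->1, L=6; B->plug->B->R->C->L->B->refl->D->L'->A->R'->G->plug->G
Char 6 ('D'): step: R->2, L=6; D->plug->D->R->C->L->B->refl->D->L'->A->R'->G->plug->G
Char 7 ('D'): step: R->3, L=6; D->plug->D->R->C->L->B->refl->D->L'->A->R'->H->plug->H
Char 8 ('B'): step: R->4, L=6; B->plug->B->R->A->L->D->refl->B->L'->C->R'->H->plug->H
Char 9 ('F'): step: R->5, L=6; F->plug->F->R->G->L->F->refl->H->L'->D->R'->E->plug->E

Answer: AHBBGGHHE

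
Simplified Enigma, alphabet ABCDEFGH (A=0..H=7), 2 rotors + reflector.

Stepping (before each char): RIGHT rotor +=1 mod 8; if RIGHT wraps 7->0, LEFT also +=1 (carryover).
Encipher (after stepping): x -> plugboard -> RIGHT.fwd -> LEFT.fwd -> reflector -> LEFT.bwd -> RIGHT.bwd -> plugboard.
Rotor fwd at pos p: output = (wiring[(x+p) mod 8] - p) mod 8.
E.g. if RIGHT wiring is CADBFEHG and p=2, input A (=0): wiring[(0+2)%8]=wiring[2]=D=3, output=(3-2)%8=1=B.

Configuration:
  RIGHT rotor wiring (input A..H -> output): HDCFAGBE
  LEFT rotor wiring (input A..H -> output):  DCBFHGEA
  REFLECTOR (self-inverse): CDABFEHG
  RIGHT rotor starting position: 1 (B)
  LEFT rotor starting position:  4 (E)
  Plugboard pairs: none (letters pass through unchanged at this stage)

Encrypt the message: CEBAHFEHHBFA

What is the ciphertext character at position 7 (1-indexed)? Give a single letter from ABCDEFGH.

Char 1 ('C'): step: R->2, L=4; C->plug->C->R->G->L->F->refl->E->L'->D->R'->B->plug->B
Char 2 ('E'): step: R->3, L=4; E->plug->E->R->B->L->C->refl->A->L'->C->R'->A->plug->A
Char 3 ('B'): step: R->4, L=4; B->plug->B->R->C->L->A->refl->C->L'->B->R'->H->plug->H
Char 4 ('A'): step: R->5, L=4; A->plug->A->R->B->L->C->refl->A->L'->C->R'->D->plug->D
Char 5 ('H'): step: R->6, L=4; H->plug->H->R->A->L->D->refl->B->L'->H->R'->F->plug->F
Char 6 ('F'): step: R->7, L=4; F->plug->F->R->B->L->C->refl->A->L'->C->R'->H->plug->H
Char 7 ('E'): step: R->0, L->5 (L advanced); E->plug->E->R->A->L->B->refl->D->L'->C->R'->C->plug->C

C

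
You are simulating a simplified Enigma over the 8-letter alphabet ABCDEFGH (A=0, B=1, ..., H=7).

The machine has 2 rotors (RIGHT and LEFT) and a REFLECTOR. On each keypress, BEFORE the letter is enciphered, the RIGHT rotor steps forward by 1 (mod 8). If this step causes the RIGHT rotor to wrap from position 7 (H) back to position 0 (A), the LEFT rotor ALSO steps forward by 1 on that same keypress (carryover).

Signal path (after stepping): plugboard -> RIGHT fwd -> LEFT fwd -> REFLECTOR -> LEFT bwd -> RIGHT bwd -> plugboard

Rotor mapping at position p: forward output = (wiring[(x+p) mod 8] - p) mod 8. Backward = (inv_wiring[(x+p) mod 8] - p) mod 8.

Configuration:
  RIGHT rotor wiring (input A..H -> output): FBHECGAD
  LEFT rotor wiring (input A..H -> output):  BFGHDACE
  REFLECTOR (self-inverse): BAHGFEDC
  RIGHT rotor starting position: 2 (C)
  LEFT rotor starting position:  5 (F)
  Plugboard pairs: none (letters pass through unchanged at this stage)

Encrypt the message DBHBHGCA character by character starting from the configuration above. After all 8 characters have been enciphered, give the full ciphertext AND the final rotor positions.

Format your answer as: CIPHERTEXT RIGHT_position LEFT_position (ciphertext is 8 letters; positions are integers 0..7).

Char 1 ('D'): step: R->3, L=5; D->plug->D->R->F->L->B->refl->A->L'->E->R'->H->plug->H
Char 2 ('B'): step: R->4, L=5; B->plug->B->R->C->L->H->refl->C->L'->G->R'->A->plug->A
Char 3 ('H'): step: R->5, L=5; H->plug->H->R->F->L->B->refl->A->L'->E->R'->E->plug->E
Char 4 ('B'): step: R->6, L=5; B->plug->B->R->F->L->B->refl->A->L'->E->R'->G->plug->G
Char 5 ('H'): step: R->7, L=5; H->plug->H->R->B->L->F->refl->E->L'->D->R'->F->plug->F
Char 6 ('G'): step: R->0, L->6 (L advanced); G->plug->G->R->A->L->E->refl->F->L'->G->R'->F->plug->F
Char 7 ('C'): step: R->1, L=6; C->plug->C->R->D->L->H->refl->C->L'->H->R'->F->plug->F
Char 8 ('A'): step: R->2, L=6; A->plug->A->R->F->L->B->refl->A->L'->E->R'->D->plug->D
Final: ciphertext=HAEGFFFD, RIGHT=2, LEFT=6

Answer: HAEGFFFD 2 6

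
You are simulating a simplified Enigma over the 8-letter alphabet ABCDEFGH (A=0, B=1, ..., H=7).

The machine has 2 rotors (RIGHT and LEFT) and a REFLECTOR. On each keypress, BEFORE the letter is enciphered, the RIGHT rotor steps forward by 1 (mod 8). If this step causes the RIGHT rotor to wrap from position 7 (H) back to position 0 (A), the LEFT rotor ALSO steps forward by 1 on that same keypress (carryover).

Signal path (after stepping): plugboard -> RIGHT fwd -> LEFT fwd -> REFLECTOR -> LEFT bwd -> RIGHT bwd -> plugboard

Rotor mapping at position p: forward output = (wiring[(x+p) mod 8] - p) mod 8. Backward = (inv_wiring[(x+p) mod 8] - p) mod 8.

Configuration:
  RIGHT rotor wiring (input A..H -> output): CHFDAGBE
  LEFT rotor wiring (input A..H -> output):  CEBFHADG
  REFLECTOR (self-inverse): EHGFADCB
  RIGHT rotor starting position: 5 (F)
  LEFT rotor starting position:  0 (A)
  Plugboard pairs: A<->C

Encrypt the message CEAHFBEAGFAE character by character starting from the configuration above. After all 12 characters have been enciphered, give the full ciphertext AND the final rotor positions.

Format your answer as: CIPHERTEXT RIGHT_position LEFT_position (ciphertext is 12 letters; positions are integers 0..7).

Answer: BHDABADBDHFC 1 2

Derivation:
Char 1 ('C'): step: R->6, L=0; C->plug->A->R->D->L->F->refl->D->L'->G->R'->B->plug->B
Char 2 ('E'): step: R->7, L=0; E->plug->E->R->E->L->H->refl->B->L'->C->R'->H->plug->H
Char 3 ('A'): step: R->0, L->1 (L advanced); A->plug->C->R->F->L->C->refl->G->L'->D->R'->D->plug->D
Char 4 ('H'): step: R->1, L=1; H->plug->H->R->B->L->A->refl->E->L'->C->R'->C->plug->A
Char 5 ('F'): step: R->2, L=1; F->plug->F->R->C->L->E->refl->A->L'->B->R'->B->plug->B
Char 6 ('B'): step: R->3, L=1; B->plug->B->R->F->L->C->refl->G->L'->D->R'->C->plug->A
Char 7 ('E'): step: R->4, L=1; E->plug->E->R->G->L->F->refl->D->L'->A->R'->D->plug->D
Char 8 ('A'): step: R->5, L=1; A->plug->C->R->H->L->B->refl->H->L'->E->R'->B->plug->B
Char 9 ('G'): step: R->6, L=1; G->plug->G->R->C->L->E->refl->A->L'->B->R'->D->plug->D
Char 10 ('F'): step: R->7, L=1; F->plug->F->R->B->L->A->refl->E->L'->C->R'->H->plug->H
Char 11 ('A'): step: R->0, L->2 (L advanced); A->plug->C->R->F->L->E->refl->A->L'->G->R'->F->plug->F
Char 12 ('E'): step: R->1, L=2; E->plug->E->R->F->L->E->refl->A->L'->G->R'->A->plug->C
Final: ciphertext=BHDABADBDHFC, RIGHT=1, LEFT=2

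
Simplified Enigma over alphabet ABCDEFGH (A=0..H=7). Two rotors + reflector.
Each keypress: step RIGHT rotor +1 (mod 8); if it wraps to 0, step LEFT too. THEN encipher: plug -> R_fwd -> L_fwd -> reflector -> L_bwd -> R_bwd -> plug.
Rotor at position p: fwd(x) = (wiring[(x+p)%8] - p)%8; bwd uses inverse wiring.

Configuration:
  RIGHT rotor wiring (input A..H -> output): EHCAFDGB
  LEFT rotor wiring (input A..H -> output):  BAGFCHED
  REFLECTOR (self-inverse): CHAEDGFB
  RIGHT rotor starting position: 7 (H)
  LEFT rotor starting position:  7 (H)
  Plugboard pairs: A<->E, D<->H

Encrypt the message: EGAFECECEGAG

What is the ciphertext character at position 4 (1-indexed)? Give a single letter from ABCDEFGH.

Char 1 ('E'): step: R->0, L->0 (L advanced); E->plug->A->R->E->L->C->refl->A->L'->B->R'->H->plug->D
Char 2 ('G'): step: R->1, L=0; G->plug->G->R->A->L->B->refl->H->L'->F->R'->F->plug->F
Char 3 ('A'): step: R->2, L=0; A->plug->E->R->E->L->C->refl->A->L'->B->R'->D->plug->H
Char 4 ('F'): step: R->3, L=0; F->plug->F->R->B->L->A->refl->C->L'->E->R'->G->plug->G

G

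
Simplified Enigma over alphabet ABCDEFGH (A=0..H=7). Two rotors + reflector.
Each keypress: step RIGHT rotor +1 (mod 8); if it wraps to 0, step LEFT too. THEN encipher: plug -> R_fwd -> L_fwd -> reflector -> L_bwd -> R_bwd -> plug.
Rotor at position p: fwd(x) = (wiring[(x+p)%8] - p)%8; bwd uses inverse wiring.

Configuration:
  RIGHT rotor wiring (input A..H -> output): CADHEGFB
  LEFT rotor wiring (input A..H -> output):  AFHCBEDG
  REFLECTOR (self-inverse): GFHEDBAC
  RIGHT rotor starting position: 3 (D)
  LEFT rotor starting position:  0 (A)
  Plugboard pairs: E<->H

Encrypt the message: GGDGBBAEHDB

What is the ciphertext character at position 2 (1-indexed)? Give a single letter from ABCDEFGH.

Char 1 ('G'): step: R->4, L=0; G->plug->G->R->H->L->G->refl->A->L'->A->R'->A->plug->A
Char 2 ('G'): step: R->5, L=0; G->plug->G->R->C->L->H->refl->C->L'->D->R'->E->plug->H

H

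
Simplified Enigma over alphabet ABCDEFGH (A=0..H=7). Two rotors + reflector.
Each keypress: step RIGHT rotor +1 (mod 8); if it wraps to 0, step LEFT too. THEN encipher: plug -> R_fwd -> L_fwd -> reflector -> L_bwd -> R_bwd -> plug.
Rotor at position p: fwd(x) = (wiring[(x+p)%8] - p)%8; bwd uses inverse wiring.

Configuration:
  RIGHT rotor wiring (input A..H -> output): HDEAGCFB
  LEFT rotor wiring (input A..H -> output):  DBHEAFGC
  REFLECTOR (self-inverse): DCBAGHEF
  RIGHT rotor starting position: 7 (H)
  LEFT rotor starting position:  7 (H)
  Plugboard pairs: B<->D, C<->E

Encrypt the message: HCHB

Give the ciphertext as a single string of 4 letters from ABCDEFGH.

Answer: AEFA

Derivation:
Char 1 ('H'): step: R->0, L->0 (L advanced); H->plug->H->R->B->L->B->refl->C->L'->H->R'->A->plug->A
Char 2 ('C'): step: R->1, L=0; C->plug->E->R->B->L->B->refl->C->L'->H->R'->C->plug->E
Char 3 ('H'): step: R->2, L=0; H->plug->H->R->B->L->B->refl->C->L'->H->R'->F->plug->F
Char 4 ('B'): step: R->3, L=0; B->plug->D->R->C->L->H->refl->F->L'->F->R'->A->plug->A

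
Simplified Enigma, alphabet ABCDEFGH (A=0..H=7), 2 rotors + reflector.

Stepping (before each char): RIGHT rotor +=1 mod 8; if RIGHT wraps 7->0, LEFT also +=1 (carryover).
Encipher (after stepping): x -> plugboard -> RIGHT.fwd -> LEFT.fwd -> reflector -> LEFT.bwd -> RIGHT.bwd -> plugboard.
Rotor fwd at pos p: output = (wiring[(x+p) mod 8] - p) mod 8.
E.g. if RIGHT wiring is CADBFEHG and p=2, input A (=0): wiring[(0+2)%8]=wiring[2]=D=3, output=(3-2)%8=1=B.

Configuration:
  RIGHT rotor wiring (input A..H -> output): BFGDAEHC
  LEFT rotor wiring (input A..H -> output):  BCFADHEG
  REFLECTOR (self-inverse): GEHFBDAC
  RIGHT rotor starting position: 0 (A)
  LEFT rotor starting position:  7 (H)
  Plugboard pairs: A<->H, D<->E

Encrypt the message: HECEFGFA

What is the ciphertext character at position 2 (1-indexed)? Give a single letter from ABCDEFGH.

Char 1 ('H'): step: R->1, L=7; H->plug->A->R->E->L->B->refl->E->L'->F->R'->B->plug->B
Char 2 ('E'): step: R->2, L=7; E->plug->D->R->C->L->D->refl->F->L'->H->R'->G->plug->G

G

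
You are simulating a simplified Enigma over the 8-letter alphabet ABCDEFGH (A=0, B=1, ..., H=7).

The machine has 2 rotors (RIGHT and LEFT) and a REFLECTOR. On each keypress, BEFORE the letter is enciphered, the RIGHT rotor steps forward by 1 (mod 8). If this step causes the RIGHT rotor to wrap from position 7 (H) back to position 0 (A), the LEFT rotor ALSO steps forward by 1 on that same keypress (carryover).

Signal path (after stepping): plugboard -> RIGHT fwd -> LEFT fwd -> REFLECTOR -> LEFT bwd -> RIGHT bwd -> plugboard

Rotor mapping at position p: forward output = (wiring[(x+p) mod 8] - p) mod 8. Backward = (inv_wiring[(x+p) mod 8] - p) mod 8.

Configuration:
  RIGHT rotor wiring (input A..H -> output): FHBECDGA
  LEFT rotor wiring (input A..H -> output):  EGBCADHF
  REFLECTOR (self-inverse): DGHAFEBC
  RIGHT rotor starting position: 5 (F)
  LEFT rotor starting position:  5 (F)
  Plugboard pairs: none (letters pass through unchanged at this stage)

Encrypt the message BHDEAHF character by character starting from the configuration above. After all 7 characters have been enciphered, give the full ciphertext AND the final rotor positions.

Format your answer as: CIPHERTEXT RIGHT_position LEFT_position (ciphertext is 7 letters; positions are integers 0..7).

Answer: CDFBHAD 4 6

Derivation:
Char 1 ('B'): step: R->6, L=5; B->plug->B->R->C->L->A->refl->D->L'->H->R'->C->plug->C
Char 2 ('H'): step: R->7, L=5; H->plug->H->R->H->L->D->refl->A->L'->C->R'->D->plug->D
Char 3 ('D'): step: R->0, L->6 (L advanced); D->plug->D->R->E->L->D->refl->A->L'->D->R'->F->plug->F
Char 4 ('E'): step: R->1, L=6; E->plug->E->R->C->L->G->refl->B->L'->A->R'->B->plug->B
Char 5 ('A'): step: R->2, L=6; A->plug->A->R->H->L->F->refl->E->L'->F->R'->H->plug->H
Char 6 ('H'): step: R->3, L=6; H->plug->H->R->G->L->C->refl->H->L'->B->R'->A->plug->A
Char 7 ('F'): step: R->4, L=6; F->plug->F->R->D->L->A->refl->D->L'->E->R'->D->plug->D
Final: ciphertext=CDFBHAD, RIGHT=4, LEFT=6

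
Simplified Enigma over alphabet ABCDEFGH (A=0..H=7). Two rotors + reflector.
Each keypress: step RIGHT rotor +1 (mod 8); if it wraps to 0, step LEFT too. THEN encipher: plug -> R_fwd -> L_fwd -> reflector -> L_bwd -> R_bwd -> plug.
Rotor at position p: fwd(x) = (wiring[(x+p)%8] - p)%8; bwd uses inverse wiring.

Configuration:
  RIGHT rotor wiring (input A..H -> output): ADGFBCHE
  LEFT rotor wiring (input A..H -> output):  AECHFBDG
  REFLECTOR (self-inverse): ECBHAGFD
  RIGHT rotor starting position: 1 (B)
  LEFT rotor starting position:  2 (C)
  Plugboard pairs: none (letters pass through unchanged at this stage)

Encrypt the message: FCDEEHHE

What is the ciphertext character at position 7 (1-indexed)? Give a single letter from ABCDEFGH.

Char 1 ('F'): step: R->2, L=2; F->plug->F->R->C->L->D->refl->H->L'->D->R'->B->plug->B
Char 2 ('C'): step: R->3, L=2; C->plug->C->R->H->L->C->refl->B->L'->E->R'->D->plug->D
Char 3 ('D'): step: R->4, L=2; D->plug->D->R->A->L->A->refl->E->L'->F->R'->A->plug->A
Char 4 ('E'): step: R->5, L=2; E->plug->E->R->G->L->G->refl->F->L'->B->R'->F->plug->F
Char 5 ('E'): step: R->6, L=2; E->plug->E->R->A->L->A->refl->E->L'->F->R'->D->plug->D
Char 6 ('H'): step: R->7, L=2; H->plug->H->R->A->L->A->refl->E->L'->F->R'->A->plug->A
Char 7 ('H'): step: R->0, L->3 (L advanced); H->plug->H->R->E->L->D->refl->H->L'->H->R'->G->plug->G

G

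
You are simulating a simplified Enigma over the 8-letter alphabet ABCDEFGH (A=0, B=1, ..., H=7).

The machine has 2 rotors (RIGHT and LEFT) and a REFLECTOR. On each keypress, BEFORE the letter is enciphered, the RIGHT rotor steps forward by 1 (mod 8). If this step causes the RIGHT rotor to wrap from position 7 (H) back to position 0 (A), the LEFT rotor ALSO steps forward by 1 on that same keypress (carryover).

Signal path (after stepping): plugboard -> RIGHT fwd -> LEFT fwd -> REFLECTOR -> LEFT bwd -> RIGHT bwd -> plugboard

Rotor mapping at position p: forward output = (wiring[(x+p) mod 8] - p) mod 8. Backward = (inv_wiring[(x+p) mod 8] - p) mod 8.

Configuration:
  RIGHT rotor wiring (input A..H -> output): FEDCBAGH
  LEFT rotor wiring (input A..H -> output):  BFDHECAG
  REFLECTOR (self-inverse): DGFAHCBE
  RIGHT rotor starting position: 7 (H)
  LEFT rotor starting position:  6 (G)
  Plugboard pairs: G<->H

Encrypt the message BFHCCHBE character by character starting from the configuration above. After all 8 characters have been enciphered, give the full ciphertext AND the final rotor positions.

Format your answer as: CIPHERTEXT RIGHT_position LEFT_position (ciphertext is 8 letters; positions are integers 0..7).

Char 1 ('B'): step: R->0, L->7 (L advanced); B->plug->B->R->E->L->A->refl->D->L'->G->R'->G->plug->H
Char 2 ('F'): step: R->1, L=7; F->plug->F->R->F->L->F->refl->C->L'->B->R'->C->plug->C
Char 3 ('H'): step: R->2, L=7; H->plug->G->R->D->L->E->refl->H->L'->A->R'->B->plug->B
Char 4 ('C'): step: R->3, L=7; C->plug->C->R->F->L->F->refl->C->L'->B->R'->G->plug->H
Char 5 ('C'): step: R->4, L=7; C->plug->C->R->C->L->G->refl->B->L'->H->R'->G->plug->H
Char 6 ('H'): step: R->5, L=7; H->plug->G->R->F->L->F->refl->C->L'->B->R'->B->plug->B
Char 7 ('B'): step: R->6, L=7; B->plug->B->R->B->L->C->refl->F->L'->F->R'->E->plug->E
Char 8 ('E'): step: R->7, L=7; E->plug->E->R->D->L->E->refl->H->L'->A->R'->A->plug->A
Final: ciphertext=HCBHHBEA, RIGHT=7, LEFT=7

Answer: HCBHHBEA 7 7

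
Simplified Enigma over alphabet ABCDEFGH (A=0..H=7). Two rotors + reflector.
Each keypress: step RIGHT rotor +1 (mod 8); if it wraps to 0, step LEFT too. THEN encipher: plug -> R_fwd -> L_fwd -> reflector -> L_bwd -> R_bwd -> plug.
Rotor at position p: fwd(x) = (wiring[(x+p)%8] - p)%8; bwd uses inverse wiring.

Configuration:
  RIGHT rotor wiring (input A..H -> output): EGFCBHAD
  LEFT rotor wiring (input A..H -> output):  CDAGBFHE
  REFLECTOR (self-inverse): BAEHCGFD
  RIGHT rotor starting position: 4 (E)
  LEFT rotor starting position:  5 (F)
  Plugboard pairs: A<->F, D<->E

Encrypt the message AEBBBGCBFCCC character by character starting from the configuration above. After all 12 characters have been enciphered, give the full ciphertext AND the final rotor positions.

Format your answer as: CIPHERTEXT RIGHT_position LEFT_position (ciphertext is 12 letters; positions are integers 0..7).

Char 1 ('A'): step: R->5, L=5; A->plug->F->R->A->L->A->refl->B->L'->G->R'->C->plug->C
Char 2 ('E'): step: R->6, L=5; E->plug->D->R->A->L->A->refl->B->L'->G->R'->C->plug->C
Char 3 ('B'): step: R->7, L=5; B->plug->B->R->F->L->D->refl->H->L'->C->R'->F->plug->A
Char 4 ('B'): step: R->0, L->6 (L advanced); B->plug->B->R->G->L->D->refl->H->L'->H->R'->F->plug->A
Char 5 ('B'): step: R->1, L=6; B->plug->B->R->E->L->C->refl->E->L'->C->R'->G->plug->G
Char 6 ('G'): step: R->2, L=6; G->plug->G->R->C->L->E->refl->C->L'->E->R'->H->plug->H
Char 7 ('C'): step: R->3, L=6; C->plug->C->R->E->L->C->refl->E->L'->C->R'->H->plug->H
Char 8 ('B'): step: R->4, L=6; B->plug->B->R->D->L->F->refl->G->L'->B->R'->G->plug->G
Char 9 ('F'): step: R->5, L=6; F->plug->A->R->C->L->E->refl->C->L'->E->R'->H->plug->H
Char 10 ('C'): step: R->6, L=6; C->plug->C->R->G->L->D->refl->H->L'->H->R'->E->plug->D
Char 11 ('C'): step: R->7, L=6; C->plug->C->R->H->L->H->refl->D->L'->G->R'->D->plug->E
Char 12 ('C'): step: R->0, L->7 (L advanced); C->plug->C->R->F->L->C->refl->E->L'->C->R'->D->plug->E
Final: ciphertext=CCAAGHHGHDEE, RIGHT=0, LEFT=7

Answer: CCAAGHHGHDEE 0 7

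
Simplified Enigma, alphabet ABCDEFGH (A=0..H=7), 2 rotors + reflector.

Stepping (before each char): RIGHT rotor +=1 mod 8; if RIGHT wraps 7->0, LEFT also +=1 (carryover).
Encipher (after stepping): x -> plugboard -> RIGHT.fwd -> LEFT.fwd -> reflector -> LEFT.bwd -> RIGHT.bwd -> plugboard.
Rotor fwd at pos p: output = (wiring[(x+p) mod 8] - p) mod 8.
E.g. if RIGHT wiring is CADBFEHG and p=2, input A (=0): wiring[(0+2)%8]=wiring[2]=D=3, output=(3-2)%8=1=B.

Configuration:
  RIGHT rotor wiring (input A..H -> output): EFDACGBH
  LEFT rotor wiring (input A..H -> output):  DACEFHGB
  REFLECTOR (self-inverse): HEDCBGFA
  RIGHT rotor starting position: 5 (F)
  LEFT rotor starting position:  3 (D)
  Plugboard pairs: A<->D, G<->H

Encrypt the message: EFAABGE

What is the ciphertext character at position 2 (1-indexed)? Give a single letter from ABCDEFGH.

Char 1 ('E'): step: R->6, L=3; E->plug->E->R->F->L->A->refl->H->L'->H->R'->D->plug->A
Char 2 ('F'): step: R->7, L=3; F->plug->F->R->D->L->D->refl->C->L'->B->R'->E->plug->E

E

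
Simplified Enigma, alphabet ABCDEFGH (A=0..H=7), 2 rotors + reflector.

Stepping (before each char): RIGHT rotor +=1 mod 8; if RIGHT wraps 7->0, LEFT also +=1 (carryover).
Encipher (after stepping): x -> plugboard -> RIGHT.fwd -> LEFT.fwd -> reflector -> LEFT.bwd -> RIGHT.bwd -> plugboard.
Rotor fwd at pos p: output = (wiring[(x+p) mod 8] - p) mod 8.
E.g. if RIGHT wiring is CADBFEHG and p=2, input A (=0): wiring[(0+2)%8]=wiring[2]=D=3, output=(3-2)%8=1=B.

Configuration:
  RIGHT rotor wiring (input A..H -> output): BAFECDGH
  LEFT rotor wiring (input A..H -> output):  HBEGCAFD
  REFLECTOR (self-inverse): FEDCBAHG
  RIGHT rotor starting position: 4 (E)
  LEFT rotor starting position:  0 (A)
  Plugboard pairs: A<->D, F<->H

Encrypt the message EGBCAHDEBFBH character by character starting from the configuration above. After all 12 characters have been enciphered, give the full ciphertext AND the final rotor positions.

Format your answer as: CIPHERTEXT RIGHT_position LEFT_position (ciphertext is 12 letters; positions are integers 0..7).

Char 1 ('E'): step: R->5, L=0; E->plug->E->R->D->L->G->refl->H->L'->A->R'->F->plug->H
Char 2 ('G'): step: R->6, L=0; G->plug->G->R->E->L->C->refl->D->L'->H->R'->E->plug->E
Char 3 ('B'): step: R->7, L=0; B->plug->B->R->C->L->E->refl->B->L'->B->R'->C->plug->C
Char 4 ('C'): step: R->0, L->1 (L advanced); C->plug->C->R->F->L->E->refl->B->L'->D->R'->F->plug->H
Char 5 ('A'): step: R->1, L=1; A->plug->D->R->B->L->D->refl->C->L'->G->R'->G->plug->G
Char 6 ('H'): step: R->2, L=1; H->plug->F->R->F->L->E->refl->B->L'->D->R'->A->plug->D
Char 7 ('D'): step: R->3, L=1; D->plug->A->R->B->L->D->refl->C->L'->G->R'->F->plug->H
Char 8 ('E'): step: R->4, L=1; E->plug->E->R->F->L->E->refl->B->L'->D->R'->D->plug->A
Char 9 ('B'): step: R->5, L=1; B->plug->B->R->B->L->D->refl->C->L'->G->R'->A->plug->D
Char 10 ('F'): step: R->6, L=1; F->plug->H->R->F->L->E->refl->B->L'->D->R'->C->plug->C
Char 11 ('B'): step: R->7, L=1; B->plug->B->R->C->L->F->refl->A->L'->A->R'->A->plug->D
Char 12 ('H'): step: R->0, L->2 (L advanced); H->plug->F->R->D->L->G->refl->H->L'->H->R'->H->plug->F
Final: ciphertext=HECHGDHADCDF, RIGHT=0, LEFT=2

Answer: HECHGDHADCDF 0 2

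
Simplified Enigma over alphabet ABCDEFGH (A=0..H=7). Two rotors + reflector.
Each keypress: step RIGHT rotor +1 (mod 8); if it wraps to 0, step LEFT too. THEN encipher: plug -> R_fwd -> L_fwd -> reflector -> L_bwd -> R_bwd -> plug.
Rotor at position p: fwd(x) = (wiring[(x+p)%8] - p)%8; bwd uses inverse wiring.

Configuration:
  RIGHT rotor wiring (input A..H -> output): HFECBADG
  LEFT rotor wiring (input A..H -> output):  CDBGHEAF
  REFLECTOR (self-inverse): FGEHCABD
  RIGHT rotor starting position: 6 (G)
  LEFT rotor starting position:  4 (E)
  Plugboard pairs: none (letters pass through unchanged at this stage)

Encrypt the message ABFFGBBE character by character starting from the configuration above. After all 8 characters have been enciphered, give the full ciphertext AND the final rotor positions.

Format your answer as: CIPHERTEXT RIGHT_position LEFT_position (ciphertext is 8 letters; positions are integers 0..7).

Answer: FABDEHHF 6 5

Derivation:
Char 1 ('A'): step: R->7, L=4; A->plug->A->R->H->L->C->refl->E->L'->C->R'->F->plug->F
Char 2 ('B'): step: R->0, L->5 (L advanced); B->plug->B->R->F->L->E->refl->C->L'->H->R'->A->plug->A
Char 3 ('F'): step: R->1, L=5; F->plug->F->R->C->L->A->refl->F->L'->D->R'->B->plug->B
Char 4 ('F'): step: R->2, L=5; F->plug->F->R->E->L->G->refl->B->L'->G->R'->D->plug->D
Char 5 ('G'): step: R->3, L=5; G->plug->G->R->C->L->A->refl->F->L'->D->R'->E->plug->E
Char 6 ('B'): step: R->4, L=5; B->plug->B->R->E->L->G->refl->B->L'->G->R'->H->plug->H
Char 7 ('B'): step: R->5, L=5; B->plug->B->R->G->L->B->refl->G->L'->E->R'->H->plug->H
Char 8 ('E'): step: R->6, L=5; E->plug->E->R->G->L->B->refl->G->L'->E->R'->F->plug->F
Final: ciphertext=FABDEHHF, RIGHT=6, LEFT=5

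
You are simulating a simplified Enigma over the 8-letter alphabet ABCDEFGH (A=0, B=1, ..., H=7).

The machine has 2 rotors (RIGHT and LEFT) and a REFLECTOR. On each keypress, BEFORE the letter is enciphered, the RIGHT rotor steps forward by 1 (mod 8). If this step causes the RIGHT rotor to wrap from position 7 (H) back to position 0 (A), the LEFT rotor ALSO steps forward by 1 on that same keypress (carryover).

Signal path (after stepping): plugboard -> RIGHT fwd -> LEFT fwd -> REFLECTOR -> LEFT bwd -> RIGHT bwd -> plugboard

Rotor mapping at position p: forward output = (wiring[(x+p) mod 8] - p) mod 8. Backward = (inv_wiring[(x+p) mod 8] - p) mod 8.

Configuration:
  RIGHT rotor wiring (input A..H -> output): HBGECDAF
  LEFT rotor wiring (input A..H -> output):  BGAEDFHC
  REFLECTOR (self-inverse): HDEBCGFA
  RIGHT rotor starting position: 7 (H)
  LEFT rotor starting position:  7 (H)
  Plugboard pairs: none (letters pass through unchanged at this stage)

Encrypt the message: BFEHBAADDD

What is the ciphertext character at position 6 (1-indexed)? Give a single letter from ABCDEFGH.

Char 1 ('B'): step: R->0, L->0 (L advanced); B->plug->B->R->B->L->G->refl->F->L'->F->R'->H->plug->H
Char 2 ('F'): step: R->1, L=0; F->plug->F->R->H->L->C->refl->E->L'->D->R'->C->plug->C
Char 3 ('E'): step: R->2, L=0; E->plug->E->R->G->L->H->refl->A->L'->C->R'->B->plug->B
Char 4 ('H'): step: R->3, L=0; H->plug->H->R->D->L->E->refl->C->L'->H->R'->B->plug->B
Char 5 ('B'): step: R->4, L=0; B->plug->B->R->H->L->C->refl->E->L'->D->R'->E->plug->E
Char 6 ('A'): step: R->5, L=0; A->plug->A->R->G->L->H->refl->A->L'->C->R'->D->plug->D

D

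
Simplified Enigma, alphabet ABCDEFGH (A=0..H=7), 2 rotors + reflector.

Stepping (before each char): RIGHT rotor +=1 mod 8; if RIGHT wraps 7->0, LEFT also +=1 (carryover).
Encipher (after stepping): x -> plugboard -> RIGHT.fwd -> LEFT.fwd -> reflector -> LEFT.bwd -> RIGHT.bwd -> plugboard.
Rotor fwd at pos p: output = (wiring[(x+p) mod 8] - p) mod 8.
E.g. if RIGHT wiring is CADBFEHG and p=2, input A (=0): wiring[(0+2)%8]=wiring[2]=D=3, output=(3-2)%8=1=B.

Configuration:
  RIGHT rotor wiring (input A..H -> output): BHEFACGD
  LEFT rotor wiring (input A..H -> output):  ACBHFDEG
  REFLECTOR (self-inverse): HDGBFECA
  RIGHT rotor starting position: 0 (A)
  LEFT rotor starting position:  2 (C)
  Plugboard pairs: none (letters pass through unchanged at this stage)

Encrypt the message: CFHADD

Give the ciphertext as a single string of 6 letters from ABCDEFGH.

Answer: AHBBCB

Derivation:
Char 1 ('C'): step: R->1, L=2; C->plug->C->R->E->L->C->refl->G->L'->G->R'->A->plug->A
Char 2 ('F'): step: R->2, L=2; F->plug->F->R->B->L->F->refl->E->L'->F->R'->H->plug->H
Char 3 ('H'): step: R->3, L=2; H->plug->H->R->B->L->F->refl->E->L'->F->R'->B->plug->B
Char 4 ('A'): step: R->4, L=2; A->plug->A->R->E->L->C->refl->G->L'->G->R'->B->plug->B
Char 5 ('D'): step: R->5, L=2; D->plug->D->R->E->L->C->refl->G->L'->G->R'->C->plug->C
Char 6 ('D'): step: R->6, L=2; D->plug->D->R->B->L->F->refl->E->L'->F->R'->B->plug->B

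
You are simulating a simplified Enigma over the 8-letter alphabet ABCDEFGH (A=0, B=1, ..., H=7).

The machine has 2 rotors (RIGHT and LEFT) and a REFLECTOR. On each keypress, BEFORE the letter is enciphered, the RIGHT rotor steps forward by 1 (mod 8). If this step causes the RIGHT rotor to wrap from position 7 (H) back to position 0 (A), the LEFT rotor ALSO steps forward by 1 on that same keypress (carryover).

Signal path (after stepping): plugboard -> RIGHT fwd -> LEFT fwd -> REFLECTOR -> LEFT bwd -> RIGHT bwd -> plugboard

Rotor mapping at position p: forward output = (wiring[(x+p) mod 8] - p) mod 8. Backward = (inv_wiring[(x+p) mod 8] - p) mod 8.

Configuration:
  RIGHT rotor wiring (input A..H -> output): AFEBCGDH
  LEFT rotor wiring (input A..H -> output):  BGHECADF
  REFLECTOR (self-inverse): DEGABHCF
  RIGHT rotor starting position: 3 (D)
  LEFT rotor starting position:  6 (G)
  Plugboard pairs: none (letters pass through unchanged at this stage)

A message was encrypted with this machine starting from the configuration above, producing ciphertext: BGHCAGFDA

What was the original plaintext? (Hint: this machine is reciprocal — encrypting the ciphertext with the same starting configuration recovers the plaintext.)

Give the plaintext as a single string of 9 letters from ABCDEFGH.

Answer: DBBHDHHHC

Derivation:
Char 1 ('B'): step: R->4, L=6; B->plug->B->R->C->L->D->refl->A->L'->D->R'->D->plug->D
Char 2 ('G'): step: R->5, L=6; G->plug->G->R->E->L->B->refl->E->L'->G->R'->B->plug->B
Char 3 ('H'): step: R->6, L=6; H->plug->H->R->A->L->F->refl->H->L'->B->R'->B->plug->B
Char 4 ('C'): step: R->7, L=6; C->plug->C->R->G->L->E->refl->B->L'->E->R'->H->plug->H
Char 5 ('A'): step: R->0, L->7 (L advanced); A->plug->A->R->A->L->G->refl->C->L'->B->R'->D->plug->D
Char 6 ('G'): step: R->1, L=7; G->plug->G->R->G->L->B->refl->E->L'->H->R'->H->plug->H
Char 7 ('F'): step: R->2, L=7; F->plug->F->R->F->L->D->refl->A->L'->D->R'->H->plug->H
Char 8 ('D'): step: R->3, L=7; D->plug->D->R->A->L->G->refl->C->L'->B->R'->H->plug->H
Char 9 ('A'): step: R->4, L=7; A->plug->A->R->G->L->B->refl->E->L'->H->R'->C->plug->C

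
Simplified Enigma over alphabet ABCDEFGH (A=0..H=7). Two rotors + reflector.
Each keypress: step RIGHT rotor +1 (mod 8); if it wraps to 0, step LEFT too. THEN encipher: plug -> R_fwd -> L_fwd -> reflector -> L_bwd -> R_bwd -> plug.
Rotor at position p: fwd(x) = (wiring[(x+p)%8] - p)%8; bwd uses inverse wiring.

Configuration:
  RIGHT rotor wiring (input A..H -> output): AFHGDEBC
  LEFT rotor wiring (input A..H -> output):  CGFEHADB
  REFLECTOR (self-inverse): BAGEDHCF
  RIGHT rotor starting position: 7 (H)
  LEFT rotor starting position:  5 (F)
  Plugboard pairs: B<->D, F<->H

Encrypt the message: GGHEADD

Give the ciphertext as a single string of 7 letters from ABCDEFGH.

Char 1 ('G'): step: R->0, L->6 (L advanced); G->plug->G->R->B->L->D->refl->E->L'->C->R'->H->plug->F
Char 2 ('G'): step: R->1, L=6; G->plug->G->R->B->L->D->refl->E->L'->C->R'->D->plug->B
Char 3 ('H'): step: R->2, L=6; H->plug->F->R->A->L->F->refl->H->L'->E->R'->B->plug->D
Char 4 ('E'): step: R->3, L=6; E->plug->E->R->H->L->C->refl->G->L'->F->R'->F->plug->H
Char 5 ('A'): step: R->4, L=6; A->plug->A->R->H->L->C->refl->G->L'->F->R'->C->plug->C
Char 6 ('D'): step: R->5, L=6; D->plug->B->R->E->L->H->refl->F->L'->A->R'->E->plug->E
Char 7 ('D'): step: R->6, L=6; D->plug->B->R->E->L->H->refl->F->L'->A->R'->F->plug->H

Answer: FBDHCEH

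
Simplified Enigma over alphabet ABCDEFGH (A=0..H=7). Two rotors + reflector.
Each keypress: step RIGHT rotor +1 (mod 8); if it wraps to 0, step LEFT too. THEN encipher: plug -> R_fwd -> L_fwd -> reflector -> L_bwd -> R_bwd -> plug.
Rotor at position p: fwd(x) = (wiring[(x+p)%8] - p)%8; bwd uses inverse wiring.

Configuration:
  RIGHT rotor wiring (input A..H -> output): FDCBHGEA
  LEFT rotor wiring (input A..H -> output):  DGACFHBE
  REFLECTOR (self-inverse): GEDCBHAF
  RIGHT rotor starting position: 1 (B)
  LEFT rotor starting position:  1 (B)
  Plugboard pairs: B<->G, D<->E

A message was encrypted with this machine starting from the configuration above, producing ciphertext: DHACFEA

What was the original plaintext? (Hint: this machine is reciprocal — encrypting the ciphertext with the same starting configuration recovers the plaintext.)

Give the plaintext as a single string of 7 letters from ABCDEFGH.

Answer: BAGHGDC

Derivation:
Char 1 ('D'): step: R->2, L=1; D->plug->E->R->C->L->B->refl->E->L'->D->R'->G->plug->B
Char 2 ('H'): step: R->3, L=1; H->plug->H->R->H->L->C->refl->D->L'->G->R'->A->plug->A
Char 3 ('A'): step: R->4, L=1; A->plug->A->R->D->L->E->refl->B->L'->C->R'->B->plug->G
Char 4 ('C'): step: R->5, L=1; C->plug->C->R->D->L->E->refl->B->L'->C->R'->H->plug->H
Char 5 ('F'): step: R->6, L=1; F->plug->F->R->D->L->E->refl->B->L'->C->R'->B->plug->G
Char 6 ('E'): step: R->7, L=1; E->plug->D->R->D->L->E->refl->B->L'->C->R'->E->plug->D
Char 7 ('A'): step: R->0, L->2 (L advanced); A->plug->A->R->F->L->C->refl->D->L'->C->R'->C->plug->C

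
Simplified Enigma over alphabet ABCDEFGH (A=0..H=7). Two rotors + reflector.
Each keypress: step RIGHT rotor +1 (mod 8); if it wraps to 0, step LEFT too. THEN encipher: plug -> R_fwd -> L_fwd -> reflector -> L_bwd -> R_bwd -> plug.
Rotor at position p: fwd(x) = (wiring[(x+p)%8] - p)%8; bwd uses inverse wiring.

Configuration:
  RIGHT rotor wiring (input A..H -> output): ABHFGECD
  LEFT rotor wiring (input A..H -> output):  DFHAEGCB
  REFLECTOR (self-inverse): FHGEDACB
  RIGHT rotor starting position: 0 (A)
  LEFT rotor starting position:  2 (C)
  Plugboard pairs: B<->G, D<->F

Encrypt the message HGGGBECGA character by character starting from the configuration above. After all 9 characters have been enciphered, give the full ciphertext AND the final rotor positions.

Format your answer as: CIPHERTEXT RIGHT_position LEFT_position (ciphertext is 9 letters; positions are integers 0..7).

Answer: EHFEECGHF 1 3

Derivation:
Char 1 ('H'): step: R->1, L=2; H->plug->H->R->H->L->D->refl->E->L'->D->R'->E->plug->E
Char 2 ('G'): step: R->2, L=2; G->plug->B->R->D->L->E->refl->D->L'->H->R'->H->plug->H
Char 3 ('G'): step: R->3, L=2; G->plug->B->R->D->L->E->refl->D->L'->H->R'->D->plug->F
Char 4 ('G'): step: R->4, L=2; G->plug->B->R->A->L->F->refl->A->L'->E->R'->E->plug->E
Char 5 ('B'): step: R->5, L=2; B->plug->G->R->A->L->F->refl->A->L'->E->R'->E->plug->E
Char 6 ('E'): step: R->6, L=2; E->plug->E->R->B->L->G->refl->C->L'->C->R'->C->plug->C
Char 7 ('C'): step: R->7, L=2; C->plug->C->R->C->L->C->refl->G->L'->B->R'->B->plug->G
Char 8 ('G'): step: R->0, L->3 (L advanced); G->plug->B->R->B->L->B->refl->H->L'->D->R'->H->plug->H
Char 9 ('A'): step: R->1, L=3; A->plug->A->R->A->L->F->refl->A->L'->F->R'->D->plug->F
Final: ciphertext=EHFEECGHF, RIGHT=1, LEFT=3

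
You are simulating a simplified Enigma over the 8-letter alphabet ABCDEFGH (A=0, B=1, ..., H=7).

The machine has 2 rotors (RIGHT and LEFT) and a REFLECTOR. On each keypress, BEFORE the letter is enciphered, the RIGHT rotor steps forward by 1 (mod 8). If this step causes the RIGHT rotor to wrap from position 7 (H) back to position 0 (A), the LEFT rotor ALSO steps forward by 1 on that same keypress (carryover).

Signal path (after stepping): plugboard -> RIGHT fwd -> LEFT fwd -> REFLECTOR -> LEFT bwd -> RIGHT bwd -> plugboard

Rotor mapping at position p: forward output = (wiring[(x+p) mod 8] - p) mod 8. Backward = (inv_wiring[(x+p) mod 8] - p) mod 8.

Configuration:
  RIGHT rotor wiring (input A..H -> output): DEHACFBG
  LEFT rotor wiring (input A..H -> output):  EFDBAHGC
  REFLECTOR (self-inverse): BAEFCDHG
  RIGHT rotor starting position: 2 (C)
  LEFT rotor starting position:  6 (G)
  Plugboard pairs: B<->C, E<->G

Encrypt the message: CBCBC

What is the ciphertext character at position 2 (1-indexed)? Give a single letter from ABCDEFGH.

Char 1 ('C'): step: R->3, L=6; C->plug->B->R->H->L->B->refl->A->L'->A->R'->F->plug->F
Char 2 ('B'): step: R->4, L=6; B->plug->C->R->F->L->D->refl->F->L'->E->R'->H->plug->H

H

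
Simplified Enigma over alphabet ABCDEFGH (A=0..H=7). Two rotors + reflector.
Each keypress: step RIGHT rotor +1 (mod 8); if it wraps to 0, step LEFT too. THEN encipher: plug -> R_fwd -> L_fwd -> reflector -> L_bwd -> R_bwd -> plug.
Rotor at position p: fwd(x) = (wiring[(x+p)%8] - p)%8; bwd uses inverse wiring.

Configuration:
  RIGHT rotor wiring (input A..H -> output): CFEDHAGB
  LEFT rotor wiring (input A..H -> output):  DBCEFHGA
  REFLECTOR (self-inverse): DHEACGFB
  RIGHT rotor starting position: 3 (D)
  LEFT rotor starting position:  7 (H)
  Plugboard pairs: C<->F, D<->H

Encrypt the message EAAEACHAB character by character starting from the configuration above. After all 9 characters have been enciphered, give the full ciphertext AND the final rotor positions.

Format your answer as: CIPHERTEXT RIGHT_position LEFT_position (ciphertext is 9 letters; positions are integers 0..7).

Answer: AGHHHDECE 4 0

Derivation:
Char 1 ('E'): step: R->4, L=7; E->plug->E->R->G->L->A->refl->D->L'->D->R'->A->plug->A
Char 2 ('A'): step: R->5, L=7; A->plug->A->R->D->L->D->refl->A->L'->G->R'->G->plug->G
Char 3 ('A'): step: R->6, L=7; A->plug->A->R->A->L->B->refl->H->L'->H->R'->D->plug->H
Char 4 ('E'): step: R->7, L=7; E->plug->E->R->E->L->F->refl->G->L'->F->R'->D->plug->H
Char 5 ('A'): step: R->0, L->0 (L advanced); A->plug->A->R->C->L->C->refl->E->L'->D->R'->D->plug->H
Char 6 ('C'): step: R->1, L=0; C->plug->F->R->F->L->H->refl->B->L'->B->R'->H->plug->D
Char 7 ('H'): step: R->2, L=0; H->plug->D->R->G->L->G->refl->F->L'->E->R'->E->plug->E
Char 8 ('A'): step: R->3, L=0; A->plug->A->R->A->L->D->refl->A->L'->H->R'->F->plug->C
Char 9 ('B'): step: R->4, L=0; B->plug->B->R->E->L->F->refl->G->L'->G->R'->E->plug->E
Final: ciphertext=AGHHHDECE, RIGHT=4, LEFT=0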